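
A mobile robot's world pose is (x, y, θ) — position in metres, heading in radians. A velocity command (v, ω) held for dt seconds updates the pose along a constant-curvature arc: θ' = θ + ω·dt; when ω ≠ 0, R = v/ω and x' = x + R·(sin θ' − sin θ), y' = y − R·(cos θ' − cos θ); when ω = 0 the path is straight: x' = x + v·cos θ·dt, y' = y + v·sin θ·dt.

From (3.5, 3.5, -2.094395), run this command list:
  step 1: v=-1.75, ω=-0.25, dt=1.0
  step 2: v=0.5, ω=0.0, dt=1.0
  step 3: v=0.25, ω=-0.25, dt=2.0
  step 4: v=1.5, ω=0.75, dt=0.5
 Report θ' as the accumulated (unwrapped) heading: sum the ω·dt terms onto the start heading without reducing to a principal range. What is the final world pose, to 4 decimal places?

step 1: θ'=-2.3444 (R=7.0000) → pose (4.5544, 4.8910, -2.3444)
step 2: θ'=-2.3444 (straight) → pose (4.2050, 4.5333, -2.3444)
step 3: θ'=-2.8444 (R=-1.0000) → pose (3.7825, 4.2759, -2.8444)
step 4: θ'=-2.4694 (R=2.0000) → pose (3.1227, 3.9284, -2.4694)

(3.1227, 3.9284, -2.4694)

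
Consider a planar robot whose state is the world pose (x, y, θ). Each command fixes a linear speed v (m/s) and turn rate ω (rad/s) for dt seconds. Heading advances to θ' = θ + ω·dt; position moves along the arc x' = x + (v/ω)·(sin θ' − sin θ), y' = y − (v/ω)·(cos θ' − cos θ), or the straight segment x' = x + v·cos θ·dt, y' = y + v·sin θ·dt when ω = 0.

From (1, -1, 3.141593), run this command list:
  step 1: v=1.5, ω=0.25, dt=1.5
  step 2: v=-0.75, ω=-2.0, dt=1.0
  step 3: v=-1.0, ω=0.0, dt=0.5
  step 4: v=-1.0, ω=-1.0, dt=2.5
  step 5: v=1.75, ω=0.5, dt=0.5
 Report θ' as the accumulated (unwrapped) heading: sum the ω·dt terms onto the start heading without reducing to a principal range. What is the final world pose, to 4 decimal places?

(-1.9734, -3.4460, -0.7334)

step 1: θ'=3.5166 (R=6.0000) → pose (-1.1976, -1.4170, 3.5166)
step 2: θ'=1.5166 (R=0.3750) → pose (-0.6858, -1.7862, 1.5166)
step 3: θ'=1.5166 (straight) → pose (-0.7129, -2.2855, 1.5166)
step 4: θ'=-0.9834 (R=1.0000) → pose (-2.5438, -2.7855, -0.9834)
step 5: θ'=-0.7334 (R=3.5000) → pose (-1.9734, -3.4460, -0.7334)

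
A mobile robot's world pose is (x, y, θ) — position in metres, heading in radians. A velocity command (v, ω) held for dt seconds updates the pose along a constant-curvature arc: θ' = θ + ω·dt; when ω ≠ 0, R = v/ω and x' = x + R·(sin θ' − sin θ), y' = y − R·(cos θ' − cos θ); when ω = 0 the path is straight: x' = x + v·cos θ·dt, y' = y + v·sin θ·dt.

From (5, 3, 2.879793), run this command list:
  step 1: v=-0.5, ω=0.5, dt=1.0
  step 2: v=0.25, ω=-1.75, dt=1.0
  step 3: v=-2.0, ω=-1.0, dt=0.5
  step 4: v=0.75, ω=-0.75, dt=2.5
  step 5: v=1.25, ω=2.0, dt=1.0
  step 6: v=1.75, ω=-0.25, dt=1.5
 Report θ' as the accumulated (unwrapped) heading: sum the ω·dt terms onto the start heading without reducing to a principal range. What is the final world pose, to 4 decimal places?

(8.9901, 5.0119, 0.8798)

step 1: θ'=3.3798 (R=-1.0000) → pose (5.4948, 2.9942, 3.3798)
step 2: θ'=1.6298 (R=-0.1429) → pose (5.3185, 3.1246, 1.6298)
step 3: θ'=1.1298 (R=2.0000) → pose (5.1306, 2.1529, 1.1298)
step 4: θ'=-0.7452 (R=-1.0000) → pose (6.7130, 2.4610, -0.7452)
step 5: θ'=1.2548 (R=0.6250) → pose (7.7309, 2.7262, 1.2548)
step 6: θ'=0.8798 (R=-7.0000) → pose (8.9901, 5.0119, 0.8798)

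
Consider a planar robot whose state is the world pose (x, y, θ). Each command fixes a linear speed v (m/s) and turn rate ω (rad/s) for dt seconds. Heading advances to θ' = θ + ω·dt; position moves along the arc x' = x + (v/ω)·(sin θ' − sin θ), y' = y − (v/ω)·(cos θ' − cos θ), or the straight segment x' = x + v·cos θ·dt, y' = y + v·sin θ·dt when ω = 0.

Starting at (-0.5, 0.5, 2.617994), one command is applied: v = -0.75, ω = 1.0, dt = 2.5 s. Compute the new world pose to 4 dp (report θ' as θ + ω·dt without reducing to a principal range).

(0.5641, 1.4455, 5.1180)

θ' = 2.6180 + 1.0·2.5 = 5.1180
R = v/ω = -0.75/1.0 = -0.7500
x' = -0.5 + -0.7500·(sin 5.1180 − sin 2.6180) = 0.5641
y' = 0.5 − -0.7500·(cos 5.1180 − cos 2.6180) = 1.4455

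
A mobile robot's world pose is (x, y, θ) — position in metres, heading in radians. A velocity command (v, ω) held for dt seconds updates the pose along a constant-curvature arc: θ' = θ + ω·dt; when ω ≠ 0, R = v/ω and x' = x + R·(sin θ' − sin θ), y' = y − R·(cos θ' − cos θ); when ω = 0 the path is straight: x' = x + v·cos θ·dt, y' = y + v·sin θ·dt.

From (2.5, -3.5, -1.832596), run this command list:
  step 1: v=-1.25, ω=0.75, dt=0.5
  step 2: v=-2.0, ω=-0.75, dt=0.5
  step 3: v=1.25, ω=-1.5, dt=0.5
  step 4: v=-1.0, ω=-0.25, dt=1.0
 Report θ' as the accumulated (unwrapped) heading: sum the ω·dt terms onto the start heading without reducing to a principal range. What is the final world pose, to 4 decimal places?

(3.1619, -1.9604, -2.8326)

step 1: θ'=-1.4576 (R=-1.6667) → pose (2.5461, -2.8804, -1.4576)
step 2: θ'=-1.8326 (R=2.6667) → pose (2.6199, -1.8890, -1.8326)
step 3: θ'=-2.5826 (R=-0.8333) → pose (2.2569, -2.3798, -2.5826)
step 4: θ'=-2.8326 (R=4.0000) → pose (3.1619, -1.9604, -2.8326)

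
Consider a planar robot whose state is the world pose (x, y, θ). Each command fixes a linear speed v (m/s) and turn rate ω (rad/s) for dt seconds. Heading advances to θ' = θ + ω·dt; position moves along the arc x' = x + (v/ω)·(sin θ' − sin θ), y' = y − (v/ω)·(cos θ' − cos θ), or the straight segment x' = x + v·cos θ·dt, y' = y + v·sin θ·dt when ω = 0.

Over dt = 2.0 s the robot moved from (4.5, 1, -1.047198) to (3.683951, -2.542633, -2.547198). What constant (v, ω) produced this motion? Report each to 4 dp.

Δθ = -2.547198 − -1.047198 = -1.500000
ω = Δθ/dt = -1.500000/2.0 = -0.7500
R = −Δy/(cos θ' − cos θ) = -2.6667
v = R·ω = -2.6667·-0.7500 = 2.0000

v = 2.0000, ω = -0.7500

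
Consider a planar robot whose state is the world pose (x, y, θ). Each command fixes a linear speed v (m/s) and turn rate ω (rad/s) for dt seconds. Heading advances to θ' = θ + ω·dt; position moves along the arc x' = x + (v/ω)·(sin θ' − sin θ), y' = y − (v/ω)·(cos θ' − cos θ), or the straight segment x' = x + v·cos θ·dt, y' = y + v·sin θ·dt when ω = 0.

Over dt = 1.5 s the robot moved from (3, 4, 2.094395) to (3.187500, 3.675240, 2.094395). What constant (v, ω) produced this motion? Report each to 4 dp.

v = -0.2500, ω = 0.0000

Δθ = 2.094395 − 2.094395 = 0.000000
ω = Δθ/dt = 0.000000/1.5 = 0.0000
ω = 0 → v = (Δx·cos θ + Δy·sin θ)/dt = -0.2500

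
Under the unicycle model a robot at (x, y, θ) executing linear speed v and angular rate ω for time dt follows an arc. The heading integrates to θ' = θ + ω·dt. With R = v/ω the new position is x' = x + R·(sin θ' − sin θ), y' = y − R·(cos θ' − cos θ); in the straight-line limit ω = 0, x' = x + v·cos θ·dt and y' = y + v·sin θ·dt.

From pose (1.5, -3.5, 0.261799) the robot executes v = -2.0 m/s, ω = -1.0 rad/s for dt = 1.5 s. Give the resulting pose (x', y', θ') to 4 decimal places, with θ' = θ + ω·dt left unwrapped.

θ' = 0.2618 + -1.0·1.5 = -1.2382
R = v/ω = -2.0/-1.0 = 2.0000
x' = 1.5 + 2.0000·(sin -1.2382 − sin 0.2618) = -0.9080
y' = -3.5 − 2.0000·(cos -1.2382 − cos 0.2618) = -2.2211

(-0.9080, -2.2211, -1.2382)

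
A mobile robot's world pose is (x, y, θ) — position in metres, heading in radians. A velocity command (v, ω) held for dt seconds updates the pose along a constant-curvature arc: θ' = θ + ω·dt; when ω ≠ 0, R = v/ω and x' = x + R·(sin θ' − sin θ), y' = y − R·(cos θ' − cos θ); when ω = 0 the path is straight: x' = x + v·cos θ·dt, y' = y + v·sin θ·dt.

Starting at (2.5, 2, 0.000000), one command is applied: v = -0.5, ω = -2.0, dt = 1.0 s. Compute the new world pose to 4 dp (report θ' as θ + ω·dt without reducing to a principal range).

θ' = 0.0000 + -2.0·1.0 = -2.0000
R = v/ω = -0.5/-2.0 = 0.2500
x' = 2.5 + 0.2500·(sin -2.0000 − sin 0.0000) = 2.2727
y' = 2 − 0.2500·(cos -2.0000 − cos 0.0000) = 2.3540

(2.2727, 2.3540, -2.0000)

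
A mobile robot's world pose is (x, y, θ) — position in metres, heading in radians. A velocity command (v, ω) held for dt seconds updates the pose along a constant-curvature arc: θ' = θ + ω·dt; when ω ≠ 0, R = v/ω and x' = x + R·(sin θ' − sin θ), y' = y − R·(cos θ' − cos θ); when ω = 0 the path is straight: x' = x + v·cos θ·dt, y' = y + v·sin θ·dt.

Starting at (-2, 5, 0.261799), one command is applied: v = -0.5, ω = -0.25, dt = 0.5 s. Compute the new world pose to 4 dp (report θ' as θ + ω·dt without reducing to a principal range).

(-2.2449, 4.9505, 0.1368)

θ' = 0.2618 + -0.25·0.5 = 0.1368
R = v/ω = -0.5/-0.25 = 2.0000
x' = -2 + 2.0000·(sin 0.1368 − sin 0.2618) = -2.2449
y' = 5 − 2.0000·(cos 0.1368 − cos 0.2618) = 4.9505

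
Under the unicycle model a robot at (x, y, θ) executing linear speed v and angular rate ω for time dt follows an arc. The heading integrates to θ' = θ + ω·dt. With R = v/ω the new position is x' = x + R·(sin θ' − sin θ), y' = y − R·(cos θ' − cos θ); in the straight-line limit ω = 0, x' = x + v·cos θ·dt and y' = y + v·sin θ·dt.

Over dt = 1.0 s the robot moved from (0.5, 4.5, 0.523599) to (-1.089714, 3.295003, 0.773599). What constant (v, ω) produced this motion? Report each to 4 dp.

Δθ = 0.773599 − 0.523599 = 0.250000
ω = Δθ/dt = 0.250000/1.0 = 0.2500
R = Δx/(sin θ' − sin θ) = -8.0000
v = R·ω = -8.0000·0.2500 = -2.0000

v = -2.0000, ω = 0.2500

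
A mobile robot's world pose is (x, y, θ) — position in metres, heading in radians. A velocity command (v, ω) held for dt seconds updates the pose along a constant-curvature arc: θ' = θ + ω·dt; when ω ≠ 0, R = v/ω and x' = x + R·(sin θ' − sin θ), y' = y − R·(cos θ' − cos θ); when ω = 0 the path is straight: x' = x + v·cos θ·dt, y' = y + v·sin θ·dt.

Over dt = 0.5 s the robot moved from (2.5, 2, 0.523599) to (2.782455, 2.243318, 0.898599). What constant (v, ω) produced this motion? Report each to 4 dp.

Δθ = 0.898599 − 0.523599 = 0.375000
ω = Δθ/dt = 0.375000/0.5 = 0.7500
R = Δx/(sin θ' − sin θ) = 1.0000
v = R·ω = 1.0000·0.7500 = 0.7500

v = 0.7500, ω = 0.7500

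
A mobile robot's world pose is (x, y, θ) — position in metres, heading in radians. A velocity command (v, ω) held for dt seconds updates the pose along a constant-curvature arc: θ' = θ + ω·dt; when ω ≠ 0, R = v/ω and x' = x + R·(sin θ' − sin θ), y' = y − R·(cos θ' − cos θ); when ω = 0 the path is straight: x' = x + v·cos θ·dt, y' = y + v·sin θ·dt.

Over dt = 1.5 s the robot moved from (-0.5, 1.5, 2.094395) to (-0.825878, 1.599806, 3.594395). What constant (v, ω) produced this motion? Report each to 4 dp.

Δθ = 3.594395 − 2.094395 = 1.500000
ω = Δθ/dt = 1.500000/1.5 = 1.0000
R = Δx/(sin θ' − sin θ) = 0.2500
v = R·ω = 0.2500·1.0000 = 0.2500

v = 0.2500, ω = 1.0000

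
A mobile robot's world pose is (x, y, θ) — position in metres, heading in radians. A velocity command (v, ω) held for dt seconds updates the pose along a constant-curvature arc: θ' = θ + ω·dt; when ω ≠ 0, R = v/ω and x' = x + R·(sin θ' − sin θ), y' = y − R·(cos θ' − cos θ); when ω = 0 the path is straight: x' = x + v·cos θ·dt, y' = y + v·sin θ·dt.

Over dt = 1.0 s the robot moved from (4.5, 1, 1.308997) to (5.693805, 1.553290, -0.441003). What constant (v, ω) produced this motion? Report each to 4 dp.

Δθ = -0.441003 − 1.308997 = -1.750000
ω = Δθ/dt = -1.750000/1.0 = -1.7500
R = Δx/(sin θ' − sin θ) = -0.8571
v = R·ω = -0.8571·-1.7500 = 1.5000

v = 1.5000, ω = -1.7500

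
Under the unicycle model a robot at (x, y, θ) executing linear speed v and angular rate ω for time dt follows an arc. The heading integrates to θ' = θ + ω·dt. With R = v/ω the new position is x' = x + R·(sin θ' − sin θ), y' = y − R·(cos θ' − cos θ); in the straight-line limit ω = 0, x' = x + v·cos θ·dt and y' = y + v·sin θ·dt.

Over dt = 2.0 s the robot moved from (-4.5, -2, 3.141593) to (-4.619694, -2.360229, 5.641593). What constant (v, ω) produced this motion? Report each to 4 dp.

v = 0.2500, ω = 1.2500

Δθ = 5.641593 − 3.141593 = 2.500000
ω = Δθ/dt = 2.500000/2.0 = 1.2500
R = −Δy/(cos θ' − cos θ) = 0.2000
v = R·ω = 0.2000·1.2500 = 0.2500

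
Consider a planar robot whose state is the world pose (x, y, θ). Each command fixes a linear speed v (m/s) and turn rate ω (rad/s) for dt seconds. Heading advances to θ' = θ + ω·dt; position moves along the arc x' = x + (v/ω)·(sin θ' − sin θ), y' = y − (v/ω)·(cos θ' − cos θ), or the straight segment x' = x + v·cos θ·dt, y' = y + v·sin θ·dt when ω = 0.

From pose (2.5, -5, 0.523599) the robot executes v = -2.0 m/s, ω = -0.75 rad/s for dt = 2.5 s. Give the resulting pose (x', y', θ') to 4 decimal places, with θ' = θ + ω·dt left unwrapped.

(-1.4361, -3.2710, -1.3514)

θ' = 0.5236 + -0.75·2.5 = -1.3514
R = v/ω = -2.0/-0.75 = 2.6667
x' = 2.5 + 2.6667·(sin -1.3514 − sin 0.5236) = -1.4361
y' = -5 − 2.6667·(cos -1.3514 − cos 0.5236) = -3.2710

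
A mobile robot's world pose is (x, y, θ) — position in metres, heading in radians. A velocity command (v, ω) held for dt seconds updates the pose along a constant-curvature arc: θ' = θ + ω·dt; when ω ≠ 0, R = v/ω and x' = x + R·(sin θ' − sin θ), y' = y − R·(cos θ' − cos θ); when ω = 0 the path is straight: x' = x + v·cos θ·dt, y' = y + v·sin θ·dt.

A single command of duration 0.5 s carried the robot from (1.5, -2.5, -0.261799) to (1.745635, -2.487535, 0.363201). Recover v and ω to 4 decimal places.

Δθ = 0.363201 − -0.261799 = 0.625000
ω = Δθ/dt = 0.625000/0.5 = 1.2500
R = Δx/(sin θ' − sin θ) = 0.4000
v = R·ω = 0.4000·1.2500 = 0.5000

v = 0.5000, ω = 1.2500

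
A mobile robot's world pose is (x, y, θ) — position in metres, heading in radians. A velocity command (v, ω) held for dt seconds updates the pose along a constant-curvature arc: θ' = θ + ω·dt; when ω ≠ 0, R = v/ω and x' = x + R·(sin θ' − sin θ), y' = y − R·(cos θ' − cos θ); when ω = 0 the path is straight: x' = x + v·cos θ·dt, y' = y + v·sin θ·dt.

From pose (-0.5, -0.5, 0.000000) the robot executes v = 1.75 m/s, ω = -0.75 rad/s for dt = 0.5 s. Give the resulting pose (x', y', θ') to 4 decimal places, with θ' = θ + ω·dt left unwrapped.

θ' = 0.0000 + -0.75·0.5 = -0.3750
R = v/ω = 1.75/-0.75 = -2.3333
x' = -0.5 + -2.3333·(sin -0.3750 − sin 0.0000) = 0.3546
y' = -0.5 − -2.3333·(cos -0.3750 − cos 0.0000) = -0.6621

(0.3546, -0.6621, -0.3750)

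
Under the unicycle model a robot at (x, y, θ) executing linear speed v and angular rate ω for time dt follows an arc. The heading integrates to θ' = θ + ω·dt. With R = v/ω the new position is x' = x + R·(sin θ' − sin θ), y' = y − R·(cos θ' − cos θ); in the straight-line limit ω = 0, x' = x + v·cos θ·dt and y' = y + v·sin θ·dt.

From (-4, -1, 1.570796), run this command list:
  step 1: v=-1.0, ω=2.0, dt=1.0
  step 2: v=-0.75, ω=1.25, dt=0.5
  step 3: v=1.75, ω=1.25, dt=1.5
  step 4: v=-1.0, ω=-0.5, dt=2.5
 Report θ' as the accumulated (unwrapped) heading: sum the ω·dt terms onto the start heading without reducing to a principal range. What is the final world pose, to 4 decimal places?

(-3.6644, -1.5268, 4.8208)

step 1: θ'=3.5708 (R=-0.5000) → pose (-3.2919, -1.4546, 3.5708)
step 2: θ'=4.1958 (R=-0.6000) → pose (-3.0199, -1.2054, 4.1958)
step 3: θ'=6.0708 (R=1.4000) → pose (-2.0977, -3.2655, 6.0708)
step 4: θ'=4.8208 (R=2.0000) → pose (-3.6644, -1.5268, 4.8208)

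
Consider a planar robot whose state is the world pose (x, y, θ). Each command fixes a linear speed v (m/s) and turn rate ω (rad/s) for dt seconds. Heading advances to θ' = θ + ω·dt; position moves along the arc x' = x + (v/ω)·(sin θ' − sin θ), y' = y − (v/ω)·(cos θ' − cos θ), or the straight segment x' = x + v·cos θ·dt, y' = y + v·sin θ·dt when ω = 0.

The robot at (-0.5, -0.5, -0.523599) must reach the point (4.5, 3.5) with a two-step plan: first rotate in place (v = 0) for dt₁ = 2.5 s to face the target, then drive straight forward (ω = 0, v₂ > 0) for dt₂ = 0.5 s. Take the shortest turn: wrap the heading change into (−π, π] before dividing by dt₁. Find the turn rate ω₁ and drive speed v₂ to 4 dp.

ω₁ = 0.4793, v₂ = 12.8062

heading to target = atan2(3.5−-0.5, 4.5−-0.5) = 0.6747
Δθ = wrap(0.6747 − -0.5236) = 1.1983; ω₁ = Δθ/dt₁ = 0.4793
distance = √((4.5−-0.5)² + (3.5−-0.5)²) = 6.4031; v₂ = distance/dt₂ = 12.8062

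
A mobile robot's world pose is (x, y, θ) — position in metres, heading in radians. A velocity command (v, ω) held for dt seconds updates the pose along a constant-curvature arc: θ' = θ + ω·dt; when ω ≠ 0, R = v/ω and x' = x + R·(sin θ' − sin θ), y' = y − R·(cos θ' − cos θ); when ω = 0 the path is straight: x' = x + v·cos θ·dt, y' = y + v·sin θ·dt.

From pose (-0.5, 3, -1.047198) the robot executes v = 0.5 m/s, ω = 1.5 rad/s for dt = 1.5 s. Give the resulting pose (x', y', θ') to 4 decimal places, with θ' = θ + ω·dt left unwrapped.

(0.0997, 3.0468, 1.2028)

θ' = -1.0472 + 1.5·1.5 = 1.2028
R = v/ω = 0.5/1.5 = 0.3333
x' = -0.5 + 0.3333·(sin 1.2028 − sin -1.0472) = 0.0997
y' = 3 − 0.3333·(cos 1.2028 − cos -1.0472) = 3.0468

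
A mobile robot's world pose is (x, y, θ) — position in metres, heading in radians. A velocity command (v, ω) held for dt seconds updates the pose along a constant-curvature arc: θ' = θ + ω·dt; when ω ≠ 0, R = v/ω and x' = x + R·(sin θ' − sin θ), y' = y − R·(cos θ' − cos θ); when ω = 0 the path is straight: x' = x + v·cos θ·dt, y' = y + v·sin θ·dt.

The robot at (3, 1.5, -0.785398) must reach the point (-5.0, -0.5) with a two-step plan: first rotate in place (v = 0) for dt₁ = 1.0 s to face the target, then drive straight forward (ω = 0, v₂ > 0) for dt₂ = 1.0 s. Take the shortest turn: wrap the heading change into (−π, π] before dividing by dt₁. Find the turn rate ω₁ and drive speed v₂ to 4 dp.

ω₁ = -2.1112, v₂ = 8.2462

heading to target = atan2(-0.5−1.5, -5−3) = -2.8966
Δθ = wrap(-2.8966 − -0.7854) = -2.1112; ω₁ = Δθ/dt₁ = -2.1112
distance = √((-5−3)² + (-0.5−1.5)²) = 8.2462; v₂ = distance/dt₂ = 8.2462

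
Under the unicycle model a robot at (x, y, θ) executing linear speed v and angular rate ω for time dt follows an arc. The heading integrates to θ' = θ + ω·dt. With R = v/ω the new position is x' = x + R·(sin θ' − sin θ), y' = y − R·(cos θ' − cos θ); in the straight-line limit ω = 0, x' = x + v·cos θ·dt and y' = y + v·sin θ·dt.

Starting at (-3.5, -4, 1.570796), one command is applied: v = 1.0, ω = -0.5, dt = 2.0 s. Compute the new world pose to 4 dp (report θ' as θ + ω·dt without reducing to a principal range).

θ' = 1.5708 + -0.5·2.0 = 0.5708
R = v/ω = 1.0/-0.5 = -2.0000
x' = -3.5 + -2.0000·(sin 0.5708 − sin 1.5708) = -2.5806
y' = -4 − -2.0000·(cos 0.5708 − cos 1.5708) = -2.3171

(-2.5806, -2.3171, 0.5708)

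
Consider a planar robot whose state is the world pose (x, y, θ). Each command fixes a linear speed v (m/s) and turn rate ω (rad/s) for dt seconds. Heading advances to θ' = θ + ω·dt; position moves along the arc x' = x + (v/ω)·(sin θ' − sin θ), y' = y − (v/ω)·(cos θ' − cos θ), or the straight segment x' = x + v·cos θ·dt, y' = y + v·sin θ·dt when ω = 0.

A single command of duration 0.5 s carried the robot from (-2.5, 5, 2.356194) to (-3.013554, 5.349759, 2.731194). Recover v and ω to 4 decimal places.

v = 1.2500, ω = 0.7500

Δθ = 2.731194 − 2.356194 = 0.375000
ω = Δθ/dt = 0.375000/0.5 = 0.7500
R = Δx/(sin θ' − sin θ) = 1.6667
v = R·ω = 1.6667·0.7500 = 1.2500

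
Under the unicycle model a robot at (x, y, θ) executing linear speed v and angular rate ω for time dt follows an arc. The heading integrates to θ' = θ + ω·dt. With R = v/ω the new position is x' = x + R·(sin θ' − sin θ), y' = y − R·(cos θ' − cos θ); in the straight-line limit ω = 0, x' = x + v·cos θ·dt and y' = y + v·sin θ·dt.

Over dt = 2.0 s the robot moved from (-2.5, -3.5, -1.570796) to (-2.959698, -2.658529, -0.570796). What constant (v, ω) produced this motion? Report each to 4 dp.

Δθ = -0.570796 − -1.570796 = 1.000000
ω = Δθ/dt = 1.000000/2.0 = 0.5000
R = −Δy/(cos θ' − cos θ) = -1.0000
v = R·ω = -1.0000·0.5000 = -0.5000

v = -0.5000, ω = 0.5000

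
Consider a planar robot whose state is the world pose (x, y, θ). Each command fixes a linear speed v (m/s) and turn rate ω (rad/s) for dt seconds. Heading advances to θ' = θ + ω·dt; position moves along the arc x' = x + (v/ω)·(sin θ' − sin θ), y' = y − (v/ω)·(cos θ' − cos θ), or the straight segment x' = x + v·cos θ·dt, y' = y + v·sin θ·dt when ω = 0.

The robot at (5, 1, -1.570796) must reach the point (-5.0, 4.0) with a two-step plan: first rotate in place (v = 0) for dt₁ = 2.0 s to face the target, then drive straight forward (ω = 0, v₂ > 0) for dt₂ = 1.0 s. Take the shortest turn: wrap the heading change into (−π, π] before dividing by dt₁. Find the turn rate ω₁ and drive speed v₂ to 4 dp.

heading to target = atan2(4−1, -5−5) = 2.8501
Δθ = wrap(2.8501 − -1.5708) = -1.8623; ω₁ = Δθ/dt₁ = -0.9311
distance = √((-5−5)² + (4−1)²) = 10.4403; v₂ = distance/dt₂ = 10.4403

ω₁ = -0.9311, v₂ = 10.4403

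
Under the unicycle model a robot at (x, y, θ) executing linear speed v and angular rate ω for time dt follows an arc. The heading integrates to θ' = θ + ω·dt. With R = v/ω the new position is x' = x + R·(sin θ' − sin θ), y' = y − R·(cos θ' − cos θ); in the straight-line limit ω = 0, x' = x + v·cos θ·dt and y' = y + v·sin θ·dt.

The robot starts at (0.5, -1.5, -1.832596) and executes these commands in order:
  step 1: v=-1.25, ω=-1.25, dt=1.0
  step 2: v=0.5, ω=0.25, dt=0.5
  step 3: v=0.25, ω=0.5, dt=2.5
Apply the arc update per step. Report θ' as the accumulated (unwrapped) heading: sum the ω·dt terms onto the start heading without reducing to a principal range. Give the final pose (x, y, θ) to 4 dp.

(0.7551, -1.2142, -1.7076)

step 1: θ'=-3.0826 (R=1.0000) → pose (1.4070, -0.7606, -3.0826)
step 2: θ'=-2.9576 (R=2.0000) → pose (1.1590, -0.7908, -2.9576)
step 3: θ'=-1.7076 (R=0.5000) → pose (0.7551, -1.2142, -1.7076)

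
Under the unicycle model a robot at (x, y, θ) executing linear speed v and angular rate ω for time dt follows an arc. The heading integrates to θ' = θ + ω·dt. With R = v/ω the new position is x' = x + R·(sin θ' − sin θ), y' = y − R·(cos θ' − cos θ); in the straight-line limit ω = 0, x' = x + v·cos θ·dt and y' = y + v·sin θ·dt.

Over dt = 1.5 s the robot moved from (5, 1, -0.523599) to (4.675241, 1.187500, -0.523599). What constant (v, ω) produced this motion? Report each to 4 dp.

v = -0.2500, ω = 0.0000

Δθ = -0.523599 − -0.523599 = 0.000000
ω = Δθ/dt = 0.000000/1.5 = 0.0000
ω = 0 → v = (Δx·cos θ + Δy·sin θ)/dt = -0.2500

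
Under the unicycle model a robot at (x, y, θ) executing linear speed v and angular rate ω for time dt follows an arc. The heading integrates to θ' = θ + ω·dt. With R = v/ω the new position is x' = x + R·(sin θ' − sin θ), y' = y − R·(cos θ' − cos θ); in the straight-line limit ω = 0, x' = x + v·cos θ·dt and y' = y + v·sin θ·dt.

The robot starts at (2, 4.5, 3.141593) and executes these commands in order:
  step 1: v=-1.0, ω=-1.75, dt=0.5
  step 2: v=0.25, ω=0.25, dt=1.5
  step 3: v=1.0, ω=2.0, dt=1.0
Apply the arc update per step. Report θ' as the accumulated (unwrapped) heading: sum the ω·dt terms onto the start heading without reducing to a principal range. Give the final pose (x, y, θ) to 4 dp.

(1.4120, 4.1280, 4.6416)

step 1: θ'=2.2666 (R=0.5714) → pose (2.4386, 4.2949, 2.2666)
step 2: θ'=2.6416 (R=1.0000) → pose (2.1505, 4.5314, 2.6416)
step 3: θ'=4.6416 (R=0.5000) → pose (1.4120, 4.1280, 4.6416)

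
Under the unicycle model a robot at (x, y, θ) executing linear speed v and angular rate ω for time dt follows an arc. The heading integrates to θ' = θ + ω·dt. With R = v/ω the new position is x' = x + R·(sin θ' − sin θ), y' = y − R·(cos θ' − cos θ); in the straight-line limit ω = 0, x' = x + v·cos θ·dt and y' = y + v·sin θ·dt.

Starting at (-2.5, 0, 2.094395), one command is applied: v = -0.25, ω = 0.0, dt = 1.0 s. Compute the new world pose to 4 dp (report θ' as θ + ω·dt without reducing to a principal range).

(-2.3750, -0.2165, 2.0944)

θ' = 2.0944 + 0.0·1.0 = 2.0944
ω = 0 → straight: x' = -2.5 + -0.25·cos(2.0944)·1.0 = -2.3750
y' = 0 + -0.25·sin(2.0944)·1.0 = -0.2165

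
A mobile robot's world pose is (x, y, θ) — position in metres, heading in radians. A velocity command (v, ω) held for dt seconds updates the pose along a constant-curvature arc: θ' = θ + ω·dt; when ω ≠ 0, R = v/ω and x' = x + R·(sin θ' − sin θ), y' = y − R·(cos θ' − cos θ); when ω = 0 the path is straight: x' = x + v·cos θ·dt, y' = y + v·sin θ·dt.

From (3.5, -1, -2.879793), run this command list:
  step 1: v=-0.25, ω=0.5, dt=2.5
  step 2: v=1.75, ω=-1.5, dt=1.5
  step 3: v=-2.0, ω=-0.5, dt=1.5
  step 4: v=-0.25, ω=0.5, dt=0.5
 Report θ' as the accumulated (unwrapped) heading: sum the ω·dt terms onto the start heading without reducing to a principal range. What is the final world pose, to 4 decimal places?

(3.2402, -4.0914, -4.3798)

step 1: θ'=-1.6298 (R=-0.5000) → pose (3.8697, -0.5465, -1.6298)
step 2: θ'=-3.8798 (R=-1.1667) → pose (1.9200, -1.3407, -3.8798)
step 3: θ'=-4.6298 (R=4.0000) → pose (3.2145, -3.9694, -4.6298)
step 4: θ'=-4.3798 (R=-0.5000) → pose (3.2402, -4.0914, -4.3798)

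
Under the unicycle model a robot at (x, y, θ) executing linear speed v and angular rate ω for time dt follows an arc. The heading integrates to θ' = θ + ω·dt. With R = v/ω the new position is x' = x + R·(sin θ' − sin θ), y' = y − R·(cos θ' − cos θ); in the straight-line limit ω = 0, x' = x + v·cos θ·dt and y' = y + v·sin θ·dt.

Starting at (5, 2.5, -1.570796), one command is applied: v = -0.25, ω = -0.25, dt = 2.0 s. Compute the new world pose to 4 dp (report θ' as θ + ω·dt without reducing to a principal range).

(5.1224, 2.9794, -2.0708)

θ' = -1.5708 + -0.25·2.0 = -2.0708
R = v/ω = -0.25/-0.25 = 1.0000
x' = 5 + 1.0000·(sin -2.0708 − sin -1.5708) = 5.1224
y' = 2.5 − 1.0000·(cos -2.0708 − cos -1.5708) = 2.9794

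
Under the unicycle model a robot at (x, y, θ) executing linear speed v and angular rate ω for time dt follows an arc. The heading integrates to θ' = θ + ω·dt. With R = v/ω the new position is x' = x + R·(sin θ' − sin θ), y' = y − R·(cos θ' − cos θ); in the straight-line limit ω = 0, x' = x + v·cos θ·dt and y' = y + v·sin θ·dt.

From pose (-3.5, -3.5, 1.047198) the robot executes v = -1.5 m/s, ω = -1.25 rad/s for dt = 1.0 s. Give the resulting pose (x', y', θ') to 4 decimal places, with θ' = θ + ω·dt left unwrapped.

θ' = 1.0472 + -1.25·1.0 = -0.2028
R = v/ω = -1.5/-1.25 = 1.2000
x' = -3.5 + 1.2000·(sin -0.2028 − sin 1.0472) = -4.7809
y' = -3.5 − 1.2000·(cos -0.2028 − cos 1.0472) = -4.0754

(-4.7809, -4.0754, -0.2028)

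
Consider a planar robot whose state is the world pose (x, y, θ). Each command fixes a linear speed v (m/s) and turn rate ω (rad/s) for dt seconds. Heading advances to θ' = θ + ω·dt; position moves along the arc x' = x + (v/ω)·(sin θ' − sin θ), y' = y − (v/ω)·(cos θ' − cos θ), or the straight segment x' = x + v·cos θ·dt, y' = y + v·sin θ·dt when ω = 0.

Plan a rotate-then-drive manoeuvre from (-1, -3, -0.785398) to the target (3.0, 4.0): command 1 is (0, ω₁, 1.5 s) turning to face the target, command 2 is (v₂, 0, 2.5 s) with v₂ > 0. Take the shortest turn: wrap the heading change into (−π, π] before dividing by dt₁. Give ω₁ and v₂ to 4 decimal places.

heading to target = atan2(4−-3, 3−-1) = 1.0517
Δθ = wrap(1.0517 − -0.7854) = 1.8370; ω₁ = Δθ/dt₁ = 1.2247
distance = √((3−-1)² + (4−-3)²) = 8.0623; v₂ = distance/dt₂ = 3.2249

ω₁ = 1.2247, v₂ = 3.2249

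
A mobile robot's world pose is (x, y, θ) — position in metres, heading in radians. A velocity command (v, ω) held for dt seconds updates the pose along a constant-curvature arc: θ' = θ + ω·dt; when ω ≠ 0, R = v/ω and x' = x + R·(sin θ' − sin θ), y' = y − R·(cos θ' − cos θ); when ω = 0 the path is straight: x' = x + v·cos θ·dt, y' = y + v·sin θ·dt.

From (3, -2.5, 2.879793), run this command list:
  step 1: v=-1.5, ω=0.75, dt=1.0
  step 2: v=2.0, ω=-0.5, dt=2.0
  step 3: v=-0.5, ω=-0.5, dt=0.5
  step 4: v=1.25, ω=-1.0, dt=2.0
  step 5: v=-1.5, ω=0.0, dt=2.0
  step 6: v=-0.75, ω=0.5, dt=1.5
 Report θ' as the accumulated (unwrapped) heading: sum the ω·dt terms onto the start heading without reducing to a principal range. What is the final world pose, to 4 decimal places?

step 1: θ'=3.6298 (R=-2.0000) → pose (4.4557, -2.3345, 3.6298)
step 2: θ'=2.6298 (R=-4.0000) → pose (0.6206, -2.2892, 2.6298)
step 3: θ'=2.3798 (R=1.0000) → pose (0.8211, -2.4375, 2.3798)
step 4: θ'=0.3798 (R=-1.2500) → pose (1.2204, -0.3721, 0.3798)
step 5: θ'=0.3798 (straight) → pose (-1.5658, -1.4843, 0.3798)
step 6: θ'=1.1298 (R=-1.5000) → pose (-2.3662, -2.2371, 1.1298)

(-2.3662, -2.2371, 1.1298)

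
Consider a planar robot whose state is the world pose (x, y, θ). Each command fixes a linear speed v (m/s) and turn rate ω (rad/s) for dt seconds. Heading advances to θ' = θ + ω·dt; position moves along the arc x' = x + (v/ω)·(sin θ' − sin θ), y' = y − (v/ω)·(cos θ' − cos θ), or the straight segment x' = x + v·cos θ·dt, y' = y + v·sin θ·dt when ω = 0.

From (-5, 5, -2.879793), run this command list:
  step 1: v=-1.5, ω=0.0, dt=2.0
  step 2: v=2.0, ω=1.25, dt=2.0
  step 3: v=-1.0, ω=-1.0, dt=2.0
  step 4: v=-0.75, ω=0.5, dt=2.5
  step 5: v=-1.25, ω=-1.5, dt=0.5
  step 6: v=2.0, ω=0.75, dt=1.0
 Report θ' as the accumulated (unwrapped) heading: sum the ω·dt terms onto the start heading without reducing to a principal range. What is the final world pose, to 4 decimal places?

(-2.1910, 4.7829, -1.1298)

step 1: θ'=-2.8798 (straight) → pose (-2.1022, 5.7765, -2.8798)
step 2: θ'=-0.3798 (R=1.6000) → pose (-2.2813, 2.7450, -0.3798)
step 3: θ'=-2.3798 (R=1.0000) → pose (-2.6008, 4.3973, -2.3798)
step 4: θ'=-1.1298 (R=-1.5000) → pose (-2.2796, 6.1230, -1.1298)
step 5: θ'=-1.8798 (R=0.8333) → pose (-2.3199, 6.7321, -1.8798)
step 6: θ'=-1.1298 (R=2.6667) → pose (-2.1910, 4.7829, -1.1298)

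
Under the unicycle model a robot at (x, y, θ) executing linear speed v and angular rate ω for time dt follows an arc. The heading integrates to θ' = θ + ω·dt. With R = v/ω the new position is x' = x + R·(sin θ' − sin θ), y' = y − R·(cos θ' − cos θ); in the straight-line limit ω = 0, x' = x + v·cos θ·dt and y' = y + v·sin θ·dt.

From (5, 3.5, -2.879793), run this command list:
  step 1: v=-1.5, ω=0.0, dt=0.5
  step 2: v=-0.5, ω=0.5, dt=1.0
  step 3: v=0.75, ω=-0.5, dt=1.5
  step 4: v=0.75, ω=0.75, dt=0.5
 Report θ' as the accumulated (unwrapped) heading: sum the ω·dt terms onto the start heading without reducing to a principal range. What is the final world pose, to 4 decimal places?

step 1: θ'=-2.8798 (straight) → pose (5.7244, 3.6941, -2.8798)
step 2: θ'=-2.3798 (R=-1.0000) → pose (6.1558, 3.9364, -2.3798)
step 3: θ'=-3.1298 (R=-1.5000) → pose (5.1382, 3.5219, -3.1298)
step 4: θ'=-2.7548 (R=1.0000) → pose (4.7728, 3.4481, -2.7548)

(4.7728, 3.4481, -2.7548)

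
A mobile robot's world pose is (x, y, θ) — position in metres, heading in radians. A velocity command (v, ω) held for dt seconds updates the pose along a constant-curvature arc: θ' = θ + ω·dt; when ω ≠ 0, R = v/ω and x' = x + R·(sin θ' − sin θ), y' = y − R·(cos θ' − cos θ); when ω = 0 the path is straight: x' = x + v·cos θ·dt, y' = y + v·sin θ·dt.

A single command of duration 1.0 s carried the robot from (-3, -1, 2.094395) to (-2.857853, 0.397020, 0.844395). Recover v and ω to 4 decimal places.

v = 1.5000, ω = -1.2500

Δθ = 0.844395 − 2.094395 = -1.250000
ω = Δθ/dt = -1.250000/1.0 = -1.2500
R = −Δy/(cos θ' − cos θ) = -1.2000
v = R·ω = -1.2000·-1.2500 = 1.5000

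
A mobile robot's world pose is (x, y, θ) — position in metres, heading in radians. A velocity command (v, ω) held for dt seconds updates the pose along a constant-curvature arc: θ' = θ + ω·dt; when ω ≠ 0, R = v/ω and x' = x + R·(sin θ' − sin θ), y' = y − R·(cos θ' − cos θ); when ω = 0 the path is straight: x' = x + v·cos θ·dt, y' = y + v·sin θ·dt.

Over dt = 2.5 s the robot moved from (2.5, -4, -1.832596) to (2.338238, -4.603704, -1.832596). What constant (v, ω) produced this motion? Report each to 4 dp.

v = 0.2500, ω = 0.0000

Δθ = -1.832596 − -1.832596 = 0.000000
ω = Δθ/dt = 0.000000/2.5 = 0.0000
ω = 0 → v = (Δx·cos θ + Δy·sin θ)/dt = 0.2500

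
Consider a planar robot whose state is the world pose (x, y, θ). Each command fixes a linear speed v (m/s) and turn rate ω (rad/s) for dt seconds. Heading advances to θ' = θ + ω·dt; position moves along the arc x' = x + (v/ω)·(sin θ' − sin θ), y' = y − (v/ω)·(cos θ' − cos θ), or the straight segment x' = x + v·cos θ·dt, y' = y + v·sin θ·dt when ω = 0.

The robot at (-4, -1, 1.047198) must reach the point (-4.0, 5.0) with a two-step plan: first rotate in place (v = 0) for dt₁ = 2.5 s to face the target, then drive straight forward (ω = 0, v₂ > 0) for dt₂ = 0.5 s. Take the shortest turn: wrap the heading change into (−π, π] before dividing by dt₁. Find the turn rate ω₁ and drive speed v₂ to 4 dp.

ω₁ = 0.2094, v₂ = 12.0000

heading to target = atan2(5−-1, -4−-4) = 1.5708
Δθ = wrap(1.5708 − 1.0472) = 0.5236; ω₁ = Δθ/dt₁ = 0.2094
distance = √((-4−-4)² + (5−-1)²) = 6.0000; v₂ = distance/dt₂ = 12.0000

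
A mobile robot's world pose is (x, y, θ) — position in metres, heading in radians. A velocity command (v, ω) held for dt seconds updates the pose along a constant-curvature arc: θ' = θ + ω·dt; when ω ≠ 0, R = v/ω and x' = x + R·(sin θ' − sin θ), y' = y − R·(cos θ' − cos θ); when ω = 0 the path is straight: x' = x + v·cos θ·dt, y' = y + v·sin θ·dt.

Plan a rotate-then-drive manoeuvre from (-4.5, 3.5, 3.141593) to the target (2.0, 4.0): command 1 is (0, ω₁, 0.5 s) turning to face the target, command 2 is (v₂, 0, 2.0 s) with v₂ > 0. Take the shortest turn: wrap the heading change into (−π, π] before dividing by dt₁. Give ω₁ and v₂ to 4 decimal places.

heading to target = atan2(4−3.5, 2−-4.5) = 0.0768
Δθ = wrap(0.0768 − 3.1416) = -3.0648; ω₁ = Δθ/dt₁ = -6.1296
distance = √((2−-4.5)² + (4−3.5)²) = 6.5192; v₂ = distance/dt₂ = 3.2596

ω₁ = -6.1296, v₂ = 3.2596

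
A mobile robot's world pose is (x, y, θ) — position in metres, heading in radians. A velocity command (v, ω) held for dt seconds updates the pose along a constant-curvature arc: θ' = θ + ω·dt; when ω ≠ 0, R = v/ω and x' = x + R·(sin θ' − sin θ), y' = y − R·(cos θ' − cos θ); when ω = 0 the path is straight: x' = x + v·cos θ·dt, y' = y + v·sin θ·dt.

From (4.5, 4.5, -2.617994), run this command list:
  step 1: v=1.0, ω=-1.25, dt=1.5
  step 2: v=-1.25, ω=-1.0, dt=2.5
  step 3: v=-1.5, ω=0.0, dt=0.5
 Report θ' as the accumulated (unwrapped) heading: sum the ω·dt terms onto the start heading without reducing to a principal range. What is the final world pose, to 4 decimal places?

step 1: θ'=-4.4930 (R=-0.8000) → pose (3.3192, 5.0187, -4.4930)
step 2: θ'=-6.9930 (R=1.2500) → pose (1.2845, 3.7986, -6.9930)
step 3: θ'=-6.9930 (straight) → pose (0.7157, 4.2873, -6.9930)

(0.7157, 4.2873, -6.9930)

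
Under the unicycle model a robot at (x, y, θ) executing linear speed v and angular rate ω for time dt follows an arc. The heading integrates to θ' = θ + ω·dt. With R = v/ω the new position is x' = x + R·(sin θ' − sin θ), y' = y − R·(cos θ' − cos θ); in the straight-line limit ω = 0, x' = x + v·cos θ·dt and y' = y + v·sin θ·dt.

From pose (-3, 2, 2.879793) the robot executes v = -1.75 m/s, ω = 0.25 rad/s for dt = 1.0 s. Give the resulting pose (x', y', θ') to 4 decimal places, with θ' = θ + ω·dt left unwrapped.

θ' = 2.8798 + 0.25·1.0 = 3.1298
R = v/ω = -1.75/0.25 = -7.0000
x' = -3 + -7.0000·(sin 3.1298 − sin 2.8798) = -1.2709
y' = 2 − -7.0000·(cos 3.1298 − cos 2.8798) = 1.7620

(-1.2709, 1.7620, 3.1298)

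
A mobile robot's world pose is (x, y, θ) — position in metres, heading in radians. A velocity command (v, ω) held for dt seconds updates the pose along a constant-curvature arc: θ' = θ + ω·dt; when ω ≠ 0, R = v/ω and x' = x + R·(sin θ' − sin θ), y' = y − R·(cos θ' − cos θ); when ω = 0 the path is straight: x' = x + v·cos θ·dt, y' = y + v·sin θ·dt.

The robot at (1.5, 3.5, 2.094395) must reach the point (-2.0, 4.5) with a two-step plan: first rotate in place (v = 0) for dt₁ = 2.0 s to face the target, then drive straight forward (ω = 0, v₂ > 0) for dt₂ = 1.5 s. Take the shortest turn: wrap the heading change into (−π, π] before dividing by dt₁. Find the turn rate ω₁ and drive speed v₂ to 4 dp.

ω₁ = 0.3844, v₂ = 2.4267

heading to target = atan2(4.5−3.5, -2−1.5) = 2.8633
Δθ = wrap(2.8633 − 2.0944) = 0.7689; ω₁ = Δθ/dt₁ = 0.3844
distance = √((-2−1.5)² + (4.5−3.5)²) = 3.6401; v₂ = distance/dt₂ = 2.4267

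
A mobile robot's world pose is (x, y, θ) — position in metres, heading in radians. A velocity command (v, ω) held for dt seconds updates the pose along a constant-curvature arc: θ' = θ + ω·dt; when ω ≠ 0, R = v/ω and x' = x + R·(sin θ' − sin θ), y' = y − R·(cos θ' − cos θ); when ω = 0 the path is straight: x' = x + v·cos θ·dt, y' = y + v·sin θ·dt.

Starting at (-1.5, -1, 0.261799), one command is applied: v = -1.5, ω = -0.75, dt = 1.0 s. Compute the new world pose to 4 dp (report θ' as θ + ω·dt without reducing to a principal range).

θ' = 0.2618 + -0.75·1.0 = -0.4882
R = v/ω = -1.5/-0.75 = 2.0000
x' = -1.5 + 2.0000·(sin -0.4882 − sin 0.2618) = -2.9557
y' = -1 − 2.0000·(cos -0.4882 − cos 0.2618) = -0.8345

(-2.9557, -0.8345, -0.4882)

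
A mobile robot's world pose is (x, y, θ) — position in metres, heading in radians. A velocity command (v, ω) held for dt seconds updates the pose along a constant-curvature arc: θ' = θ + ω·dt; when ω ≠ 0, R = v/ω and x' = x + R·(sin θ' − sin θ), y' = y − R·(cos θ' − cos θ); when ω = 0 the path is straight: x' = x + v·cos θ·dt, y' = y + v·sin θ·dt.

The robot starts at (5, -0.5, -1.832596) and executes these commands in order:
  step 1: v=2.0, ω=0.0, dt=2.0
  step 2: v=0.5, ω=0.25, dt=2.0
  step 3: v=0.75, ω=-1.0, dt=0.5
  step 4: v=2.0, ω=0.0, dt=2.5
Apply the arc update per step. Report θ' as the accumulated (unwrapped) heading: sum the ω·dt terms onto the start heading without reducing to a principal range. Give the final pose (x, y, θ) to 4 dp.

step 1: θ'=-1.8326 (straight) → pose (3.9647, -4.3637, -1.8326)
step 2: θ'=-1.3326 (R=2.0000) → pose (3.9530, -5.3532, -1.3326)
step 3: θ'=-1.8326 (R=-0.7500) → pose (3.9487, -5.7243, -1.8326)
step 4: θ'=-1.8326 (straight) → pose (2.6546, -10.5540, -1.8326)

(2.6546, -10.5540, -1.8326)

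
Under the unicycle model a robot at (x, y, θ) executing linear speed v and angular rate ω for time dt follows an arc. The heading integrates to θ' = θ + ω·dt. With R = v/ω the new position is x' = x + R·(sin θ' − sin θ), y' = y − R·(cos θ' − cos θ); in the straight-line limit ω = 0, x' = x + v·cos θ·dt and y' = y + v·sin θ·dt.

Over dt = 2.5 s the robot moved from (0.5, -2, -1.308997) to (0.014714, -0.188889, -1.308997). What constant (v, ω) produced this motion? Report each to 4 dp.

v = -0.7500, ω = 0.0000

Δθ = -1.308997 − -1.308997 = 0.000000
ω = Δθ/dt = 0.000000/2.5 = 0.0000
ω = 0 → v = (Δx·cos θ + Δy·sin θ)/dt = -0.7500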